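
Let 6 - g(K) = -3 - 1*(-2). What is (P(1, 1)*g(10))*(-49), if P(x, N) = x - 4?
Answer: 1029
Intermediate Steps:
g(K) = 7 (g(K) = 6 - (-3 - 1*(-2)) = 6 - (-3 + 2) = 6 - 1*(-1) = 6 + 1 = 7)
P(x, N) = -4 + x
(P(1, 1)*g(10))*(-49) = ((-4 + 1)*7)*(-49) = -3*7*(-49) = -21*(-49) = 1029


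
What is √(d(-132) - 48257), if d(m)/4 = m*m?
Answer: √21439 ≈ 146.42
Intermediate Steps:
d(m) = 4*m² (d(m) = 4*(m*m) = 4*m²)
√(d(-132) - 48257) = √(4*(-132)² - 48257) = √(4*17424 - 48257) = √(69696 - 48257) = √21439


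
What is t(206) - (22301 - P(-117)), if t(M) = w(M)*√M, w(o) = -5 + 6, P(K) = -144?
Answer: -22445 + √206 ≈ -22431.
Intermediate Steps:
w(o) = 1
t(M) = √M (t(M) = 1*√M = √M)
t(206) - (22301 - P(-117)) = √206 - (22301 - 1*(-144)) = √206 - (22301 + 144) = √206 - 1*22445 = √206 - 22445 = -22445 + √206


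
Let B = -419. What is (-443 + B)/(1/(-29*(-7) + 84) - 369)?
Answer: 123697/52951 ≈ 2.3361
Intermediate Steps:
(-443 + B)/(1/(-29*(-7) + 84) - 369) = (-443 - 419)/(1/(-29*(-7) + 84) - 369) = -862/(1/(203 + 84) - 369) = -862/(1/287 - 369) = -862/(-105902/287) = -862*(-287/105902) = 123697/52951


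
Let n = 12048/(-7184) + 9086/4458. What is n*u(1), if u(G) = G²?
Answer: 361370/1000821 ≈ 0.36107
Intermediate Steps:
n = 361370/1000821 (n = 12048*(-1/7184) + 9086*(1/4458) = -753/449 + 4543/2229 = 361370/1000821 ≈ 0.36107)
n*u(1) = (361370/1000821)*1² = (361370/1000821)*1 = 361370/1000821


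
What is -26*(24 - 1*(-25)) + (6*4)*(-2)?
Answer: -1322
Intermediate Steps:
-26*(24 - 1*(-25)) + (6*4)*(-2) = -26*(24 + 25) + 24*(-2) = -26*49 - 48 = -1274 - 48 = -1322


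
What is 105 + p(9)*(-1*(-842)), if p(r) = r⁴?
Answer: 5524467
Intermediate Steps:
105 + p(9)*(-1*(-842)) = 105 + 9⁴*(-1*(-842)) = 105 + 6561*842 = 105 + 5524362 = 5524467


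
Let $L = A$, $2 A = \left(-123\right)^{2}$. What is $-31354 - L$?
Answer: $- \frac{77837}{2} \approx -38919.0$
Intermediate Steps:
$A = \frac{15129}{2}$ ($A = \frac{\left(-123\right)^{2}}{2} = \frac{1}{2} \cdot 15129 = \frac{15129}{2} \approx 7564.5$)
$L = \frac{15129}{2} \approx 7564.5$
$-31354 - L = -31354 - \frac{15129}{2} = - \frac{77837}{2}$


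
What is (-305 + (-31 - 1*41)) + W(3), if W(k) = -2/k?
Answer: -1133/3 ≈ -377.67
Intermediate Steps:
(-305 + (-31 - 1*41)) + W(3) = (-305 + (-31 - 1*41)) - 2/3 = (-305 + (-31 - 41)) - 2*⅓ = (-305 - 72) - ⅔ = -377 - ⅔ = -1133/3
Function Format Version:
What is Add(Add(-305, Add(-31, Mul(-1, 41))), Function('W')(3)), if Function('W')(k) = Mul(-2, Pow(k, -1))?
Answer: Rational(-1133, 3) ≈ -377.67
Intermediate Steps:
Add(Add(-305, Add(-31, Mul(-1, 41))), Function('W')(3)) = Add(Add(-305, Add(-31, Mul(-1, 41))), Mul(-2, Pow(3, -1))) = Add(Add(-305, Add(-31, -41)), Mul(-2, Rational(1, 3))) = Add(Add(-305, -72), Rational(-2, 3)) = Add(-377, Rational(-2, 3)) = Rational(-1133, 3)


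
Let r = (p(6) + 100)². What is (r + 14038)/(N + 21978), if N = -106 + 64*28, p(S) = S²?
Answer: 16267/11832 ≈ 1.3748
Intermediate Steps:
r = 18496 (r = (6² + 100)² = (36 + 100)² = 136² = 18496)
N = 1686 (N = -106 + 1792 = 1686)
(r + 14038)/(N + 21978) = (18496 + 14038)/(1686 + 21978) = 32534/23664 = 32534*(1/23664) = 16267/11832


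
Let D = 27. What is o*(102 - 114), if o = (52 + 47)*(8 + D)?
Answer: -41580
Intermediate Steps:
o = 3465 (o = (52 + 47)*(8 + 27) = 99*35 = 3465)
o*(102 - 114) = 3465*(102 - 114) = 3465*(-12) = -41580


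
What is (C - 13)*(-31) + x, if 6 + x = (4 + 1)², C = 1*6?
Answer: 236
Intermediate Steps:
C = 6
x = 19 (x = -6 + (4 + 1)² = -6 + 5² = -6 + 25 = 19)
(C - 13)*(-31) + x = (6 - 13)*(-31) + 19 = -7*(-31) + 19 = 217 + 19 = 236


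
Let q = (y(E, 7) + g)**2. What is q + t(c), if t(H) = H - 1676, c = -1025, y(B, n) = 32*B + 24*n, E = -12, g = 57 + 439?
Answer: 75699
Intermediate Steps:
g = 496
y(B, n) = 24*n + 32*B
t(H) = -1676 + H
q = 78400 (q = ((24*7 + 32*(-12)) + 496)**2 = ((168 - 384) + 496)**2 = (-216 + 496)**2 = 280**2 = 78400)
q + t(c) = 78400 + (-1676 - 1025) = 78400 - 2701 = 75699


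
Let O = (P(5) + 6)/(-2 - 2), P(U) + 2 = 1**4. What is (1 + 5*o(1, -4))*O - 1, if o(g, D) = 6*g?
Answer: -159/4 ≈ -39.750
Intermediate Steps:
P(U) = -1 (P(U) = -2 + 1**4 = -2 + 1 = -1)
O = -5/4 (O = (-1 + 6)/(-2 - 2) = 5/(-4) = 5*(-1/4) = -5/4 ≈ -1.2500)
(1 + 5*o(1, -4))*O - 1 = (1 + 5*(6*1))*(-5/4) - 1 = (1 + 5*6)*(-5/4) - 1 = (1 + 30)*(-5/4) - 1 = 31*(-5/4) - 1 = -155/4 - 1 = -159/4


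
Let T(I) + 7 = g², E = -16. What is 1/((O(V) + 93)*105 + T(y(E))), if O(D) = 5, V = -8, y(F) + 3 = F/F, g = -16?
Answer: 1/10539 ≈ 9.4886e-5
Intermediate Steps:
y(F) = -2 (y(F) = -3 + F/F = -3 + 1 = -2)
T(I) = 249 (T(I) = -7 + (-16)² = -7 + 256 = 249)
1/((O(V) + 93)*105 + T(y(E))) = 1/((5 + 93)*105 + 249) = 1/(98*105 + 249) = 1/(10290 + 249) = 1/10539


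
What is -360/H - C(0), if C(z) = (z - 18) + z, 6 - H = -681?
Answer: 4002/229 ≈ 17.476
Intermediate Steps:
H = 687 (H = 6 - 1*(-681) = 6 + 681 = 687)
C(z) = -18 + 2*z (C(z) = (-18 + z) + z = -18 + 2*z)
-360/H - C(0) = -360/687 - (-18 + 2*0) = -360*1/687 - (-18 + 0) = -120/229 - 1*(-18) = -120/229 + 18 = 4002/229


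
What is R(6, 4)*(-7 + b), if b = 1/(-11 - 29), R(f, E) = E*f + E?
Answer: -1967/10 ≈ -196.70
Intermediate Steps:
R(f, E) = E + E*f
b = -1/40 (b = 1/(-40) = -1/40 ≈ -0.025000)
R(6, 4)*(-7 + b) = (4*(1 + 6))*(-7 - 1/40) = (4*7)*(-281/40) = 28*(-281/40) = -1967/10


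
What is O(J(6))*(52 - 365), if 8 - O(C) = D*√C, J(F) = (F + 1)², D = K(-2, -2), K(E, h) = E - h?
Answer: -2504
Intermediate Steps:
D = 0 (D = -2 - 1*(-2) = -2 + 2 = 0)
J(F) = (1 + F)²
O(C) = 8 (O(C) = 8 - 0*√C = 8 - 1*0 = 8 + 0 = 8)
O(J(6))*(52 - 365) = 8*(52 - 365) = 8*(-313) = -2504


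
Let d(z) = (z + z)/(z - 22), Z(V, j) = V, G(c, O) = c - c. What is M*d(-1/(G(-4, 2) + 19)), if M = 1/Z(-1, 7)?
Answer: -2/419 ≈ -0.0047733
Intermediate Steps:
G(c, O) = 0
d(z) = 2*z/(-22 + z) (d(z) = (2*z)/(-22 + z) = 2*z/(-22 + z))
M = -1 (M = 1/(-1) = -1)
M*d(-1/(G(-4, 2) + 19)) = -2*(-1/(0 + 19))/(-22 - 1/(0 + 19)) = -2*(-1/19)/(-22 - 1/19) = -2*(-1*1/19)/(-22 - 1*1/19) = -2*(-1)/(19*(-22 - 1/19)) = -2*(-1)/(19*(-419/19)) = -2*(-1)*(-19)/(19*419) = -1*2/419 = -2/419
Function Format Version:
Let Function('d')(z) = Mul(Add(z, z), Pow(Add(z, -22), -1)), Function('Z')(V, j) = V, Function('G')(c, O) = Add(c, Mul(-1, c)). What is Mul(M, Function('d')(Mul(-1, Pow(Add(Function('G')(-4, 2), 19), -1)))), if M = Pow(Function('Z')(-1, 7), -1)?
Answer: Rational(-2, 419) ≈ -0.0047733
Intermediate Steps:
Function('G')(c, O) = 0
Function('d')(z) = Mul(2, z, Pow(Add(-22, z), -1)) (Function('d')(z) = Mul(Mul(2, z), Pow(Add(-22, z), -1)) = Mul(2, z, Pow(Add(-22, z), -1)))
M = -1 (M = Pow(-1, -1) = -1)
Mul(M, Function('d')(Mul(-1, Pow(Add(Function('G')(-4, 2), 19), -1)))) = Mul(-1, Mul(2, Mul(-1, Pow(Add(0, 19), -1)), Pow(Add(-22, Mul(-1, Pow(Add(0, 19), -1))), -1))) = Mul(-1, Mul(2, Mul(-1, Pow(19, -1)), Pow(Add(-22, Mul(-1, Pow(19, -1))), -1))) = Mul(-1, Mul(2, Mul(-1, Rational(1, 19)), Pow(Add(-22, Mul(-1, Rational(1, 19))), -1))) = Mul(-1, Mul(2, Rational(-1, 19), Pow(Add(-22, Rational(-1, 19)), -1))) = Mul(-1, Mul(2, Rational(-1, 19), Pow(Rational(-419, 19), -1))) = Mul(-1, Mul(2, Rational(-1, 19), Rational(-19, 419))) = Mul(-1, Rational(2, 419)) = Rational(-2, 419)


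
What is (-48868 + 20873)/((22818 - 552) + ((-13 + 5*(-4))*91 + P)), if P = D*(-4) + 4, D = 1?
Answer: -27995/19263 ≈ -1.4533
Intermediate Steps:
P = 0 (P = 1*(-4) + 4 = -4 + 4 = 0)
(-48868 + 20873)/((22818 - 552) + ((-13 + 5*(-4))*91 + P)) = (-48868 + 20873)/((22818 - 552) + ((-13 + 5*(-4))*91 + 0)) = -27995/(22266 + ((-13 - 20)*91 + 0)) = -27995/(22266 + (-33*91 + 0)) = -27995/(22266 + (-3003 + 0)) = -27995/(22266 - 3003) = -27995/19263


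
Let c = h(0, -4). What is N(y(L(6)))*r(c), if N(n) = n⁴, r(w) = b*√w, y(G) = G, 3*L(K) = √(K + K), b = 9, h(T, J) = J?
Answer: 32*I ≈ 32.0*I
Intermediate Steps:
L(K) = √2*√K/3 (L(K) = √(K + K)/3 = √(2*K)/3 = (√2*√K)/3 = √2*√K/3)
c = -4
r(w) = 9*√w
N(y(L(6)))*r(c) = (√2*√6/3)⁴*(9*√(-4)) = (2*√3/3)⁴*(9*(2*I)) = 16*(18*I)/9 = 32*I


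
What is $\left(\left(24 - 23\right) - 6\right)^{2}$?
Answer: $25$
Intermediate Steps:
$\left(\left(24 - 23\right) - 6\right)^{2} = \left(1 - 6\right)^{2} = \left(-5\right)^{2} = 25$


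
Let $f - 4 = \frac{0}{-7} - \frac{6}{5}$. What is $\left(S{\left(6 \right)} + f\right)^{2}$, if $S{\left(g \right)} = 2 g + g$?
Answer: $\frac{10816}{25} \approx 432.64$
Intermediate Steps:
$S{\left(g \right)} = 3 g$
$f = \frac{14}{5}$ ($f = 4 + \left(\frac{0}{-7} - \frac{6}{5}\right) = 4 + \left(0 \left(- \frac{1}{7}\right) - \frac{6}{5}\right) = 4 + \left(0 - \frac{6}{5}\right) = 4 - \frac{6}{5} = \frac{14}{5} \approx 2.8$)
$\left(S{\left(6 \right)} + f\right)^{2} = \left(3 \cdot 6 + \frac{14}{5}\right)^{2} = \left(18 + \frac{14}{5}\right)^{2} = \left(\frac{104}{5}\right)^{2} = \frac{10816}{25}$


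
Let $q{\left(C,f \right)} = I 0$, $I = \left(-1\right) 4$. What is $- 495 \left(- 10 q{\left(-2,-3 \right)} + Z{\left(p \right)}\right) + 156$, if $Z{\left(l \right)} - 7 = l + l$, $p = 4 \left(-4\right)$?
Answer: $12531$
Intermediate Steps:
$p = -16$
$I = -4$
$Z{\left(l \right)} = 7 + 2 l$ ($Z{\left(l \right)} = 7 + \left(l + l\right) = 7 + 2 l$)
$q{\left(C,f \right)} = 0$ ($q{\left(C,f \right)} = \left(-4\right) 0 = 0$)
$- 495 \left(- 10 q{\left(-2,-3 \right)} + Z{\left(p \right)}\right) + 156 = - 495 \left(\left(-10\right) 0 + \left(7 + 2 \left(-16\right)\right)\right) + 156 = - 495 \left(0 + \left(7 - 32\right)\right) + 156 = - 495 \left(0 - 25\right) + 156 = \left(-495\right) \left(-25\right) + 156 = 12375 + 156 = 12531$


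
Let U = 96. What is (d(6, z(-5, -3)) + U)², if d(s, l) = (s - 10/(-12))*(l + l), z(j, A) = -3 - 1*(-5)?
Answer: 136900/9 ≈ 15211.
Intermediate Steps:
z(j, A) = 2 (z(j, A) = -3 + 5 = 2)
d(s, l) = 2*l*(⅚ + s) (d(s, l) = (s - 10*(-1/12))*(2*l) = (s + ⅚)*(2*l) = (⅚ + s)*(2*l) = 2*l*(⅚ + s))
(d(6, z(-5, -3)) + U)² = ((⅓)*2*(5 + 6*6) + 96)² = ((⅓)*2*(5 + 36) + 96)² = ((⅓)*2*41 + 96)² = (82/3 + 96)² = (370/3)² = 136900/9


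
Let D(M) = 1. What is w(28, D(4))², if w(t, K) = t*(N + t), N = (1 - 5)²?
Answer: 1517824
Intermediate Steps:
N = 16 (N = (-4)² = 16)
w(t, K) = t*(16 + t)
w(28, D(4))² = (28*(16 + 28))² = (28*44)² = 1232² = 1517824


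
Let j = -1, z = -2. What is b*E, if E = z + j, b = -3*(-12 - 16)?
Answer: -252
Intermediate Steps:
b = 84 (b = -3*(-28) = 84)
E = -3 (E = -2 - 1 = -3)
b*E = 84*(-3) = -252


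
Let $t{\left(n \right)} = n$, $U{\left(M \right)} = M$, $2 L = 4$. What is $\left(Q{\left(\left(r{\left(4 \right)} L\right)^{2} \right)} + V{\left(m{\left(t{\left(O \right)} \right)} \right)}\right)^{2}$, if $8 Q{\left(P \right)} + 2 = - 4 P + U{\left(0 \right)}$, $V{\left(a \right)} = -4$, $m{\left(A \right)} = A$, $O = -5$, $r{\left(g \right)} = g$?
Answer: $\frac{21025}{16} \approx 1314.1$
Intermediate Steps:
$L = 2$ ($L = \frac{1}{2} \cdot 4 = 2$)
$Q{\left(P \right)} = - \frac{1}{4} - \frac{P}{2}$ ($Q{\left(P \right)} = - \frac{1}{4} + \frac{- 4 P + 0}{8} = - \frac{1}{4} + \frac{\left(-4\right) P}{8} = - \frac{1}{4} - \frac{P}{2}$)
$\left(Q{\left(\left(r{\left(4 \right)} L\right)^{2} \right)} + V{\left(m{\left(t{\left(O \right)} \right)} \right)}\right)^{2} = \left(\left(- \frac{1}{4} - \frac{\left(4 \cdot 2\right)^{2}}{2}\right) - 4\right)^{2} = \left(\left(- \frac{1}{4} - \frac{8^{2}}{2}\right) - 4\right)^{2} = \left(\left(- \frac{1}{4} - 32\right) - 4\right)^{2} = \left(- \frac{129}{4} - 4\right)^{2} = \left(- \frac{145}{4}\right)^{2} = \frac{21025}{16}$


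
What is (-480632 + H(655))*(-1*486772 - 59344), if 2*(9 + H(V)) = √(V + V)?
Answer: 262485740356 - 273058*√1310 ≈ 2.6248e+11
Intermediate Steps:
H(V) = -9 + √2*√V/2 (H(V) = -9 + √(V + V)/2 = -9 + √(2*V)/2 = -9 + (√2*√V)/2 = -9 + √2*√V/2)
(-480632 + H(655))*(-1*486772 - 59344) = (-480632 + (-9 + √2*√655/2))*(-1*486772 - 59344) = (-480632 + (-9 + √1310/2))*(-486772 - 59344) = (-480641 + √1310/2)*(-546116) = 262485740356 - 273058*√1310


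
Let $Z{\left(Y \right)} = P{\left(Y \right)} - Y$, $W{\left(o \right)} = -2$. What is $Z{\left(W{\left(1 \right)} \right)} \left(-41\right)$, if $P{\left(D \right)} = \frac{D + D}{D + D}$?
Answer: $-123$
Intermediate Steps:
$P{\left(D \right)} = 1$ ($P{\left(D \right)} = \frac{2 D}{2 D} = 2 D \frac{1}{2 D} = 1$)
$Z{\left(Y \right)} = 1 - Y$
$Z{\left(W{\left(1 \right)} \right)} \left(-41\right) = \left(1 - -2\right) \left(-41\right) = \left(1 + 2\right) \left(-41\right) = 3 \left(-41\right) = -123$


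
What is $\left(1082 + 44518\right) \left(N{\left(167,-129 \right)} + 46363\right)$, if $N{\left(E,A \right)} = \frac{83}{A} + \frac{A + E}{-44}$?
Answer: $\frac{999961769200}{473} \approx 2.1141 \cdot 10^{9}$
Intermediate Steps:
$N{\left(E,A \right)} = \frac{83}{A} - \frac{A}{44} - \frac{E}{44}$ ($N{\left(E,A \right)} = \frac{83}{A} + \left(A + E\right) \left(- \frac{1}{44}\right) = \frac{83}{A} - \left(\frac{A}{44} + \frac{E}{44}\right) = \frac{83}{A} - \frac{A}{44} - \frac{E}{44}$)
$\left(1082 + 44518\right) \left(N{\left(167,-129 \right)} + 46363\right) = \left(1082 + 44518\right) \left(\frac{3652 - - 129 \left(-129 + 167\right)}{44 \left(-129\right)} + 46363\right) = 45600 \left(\frac{1}{44} \left(- \frac{1}{129}\right) \left(3652 - \left(-129\right) 38\right) + 46363\right) = 45600 \left(\frac{1}{44} \left(- \frac{1}{129}\right) \left(3652 + 4902\right) + 46363\right) = 45600 \left(\frac{1}{44} \left(- \frac{1}{129}\right) 8554 + 46363\right) = 45600 \left(- \frac{4277}{2838} + 46363\right) = 45600 \cdot \frac{131573917}{2838} = \frac{999961769200}{473}$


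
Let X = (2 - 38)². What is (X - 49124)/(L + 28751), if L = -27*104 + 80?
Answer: -47828/26023 ≈ -1.8379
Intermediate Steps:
L = -2728 (L = -2808 + 80 = -2728)
X = 1296 (X = (-36)² = 1296)
(X - 49124)/(L + 28751) = (1296 - 49124)/(-2728 + 28751) = -47828/26023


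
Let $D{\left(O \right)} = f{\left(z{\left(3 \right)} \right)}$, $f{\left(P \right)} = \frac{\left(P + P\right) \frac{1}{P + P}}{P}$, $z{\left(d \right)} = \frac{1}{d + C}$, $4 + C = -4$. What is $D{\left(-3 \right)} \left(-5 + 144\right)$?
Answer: $-695$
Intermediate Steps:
$C = -8$ ($C = -4 - 4 = -8$)
$z{\left(d \right)} = \frac{1}{-8 + d}$ ($z{\left(d \right)} = \frac{1}{d - 8} = \frac{1}{-8 + d}$)
$f{\left(P \right)} = \frac{1}{P}$ ($f{\left(P \right)} = \frac{2 P \frac{1}{2 P}}{P} = 1 \frac{1}{P} = \frac{1}{P}$)
$D{\left(O \right)} = -5$ ($D{\left(O \right)} = \frac{1}{\frac{1}{-8 + 3}} = \frac{1}{\frac{1}{-5}} = \frac{1}{- \frac{1}{5}} = -5$)
$D{\left(-3 \right)} \left(-5 + 144\right) = - 5 \left(-5 + 144\right) = \left(-5\right) 139 = -695$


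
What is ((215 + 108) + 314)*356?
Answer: 226772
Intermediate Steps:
((215 + 108) + 314)*356 = (323 + 314)*356 = 637*356 = 226772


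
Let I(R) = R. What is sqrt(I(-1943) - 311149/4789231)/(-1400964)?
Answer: -I*sqrt(44567563493590842)/6709540218684 ≈ -3.1464e-5*I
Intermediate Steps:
sqrt(I(-1943) - 311149/4789231)/(-1400964) = sqrt(-1943 - 311149/4789231)/(-1400964) = sqrt(-1943 - 311149*1/4789231)*(-1/1400964) = sqrt(-1943 - 311149/4789231)*(-1/1400964) = sqrt(-9305786982/4789231)*(-1/1400964) = (I*sqrt(44567563493590842)/4789231)*(-1/1400964) = -I*sqrt(44567563493590842)/6709540218684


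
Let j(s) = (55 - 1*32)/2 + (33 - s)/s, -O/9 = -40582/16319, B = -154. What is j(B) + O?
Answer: 3731634/114233 ≈ 32.667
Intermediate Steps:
O = 365238/16319 (O = -(-365238)/16319 = -9*(-40582/16319) = 365238/16319 ≈ 22.381)
j(s) = 23/2 + (33 - s)/s (j(s) = (55 - 32)*(1/2) + (33 - s)/s = 23*(1/2) + (33 - s)/s = 23/2 + (33 - s)/s)
j(B) + O = (21/2 + 33/(-154)) + 365238/16319 = (21/2 + 33*(-1/154)) + 365238/16319 = (21/2 - 3/14) + 365238/16319 = 72/7 + 365238/16319 = 3731634/114233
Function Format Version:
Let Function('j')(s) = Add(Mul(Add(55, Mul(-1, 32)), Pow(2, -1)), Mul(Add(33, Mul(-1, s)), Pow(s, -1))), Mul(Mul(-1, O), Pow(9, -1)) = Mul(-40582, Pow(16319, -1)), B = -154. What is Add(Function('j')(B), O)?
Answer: Rational(3731634, 114233) ≈ 32.667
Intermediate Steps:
O = Rational(365238, 16319) (O = Mul(-9, Mul(-40582, Pow(16319, -1))) = Mul(-9, Mul(-40582, Rational(1, 16319))) = Mul(-9, Rational(-40582, 16319)) = Rational(365238, 16319) ≈ 22.381)
Function('j')(s) = Add(Rational(23, 2), Mul(Pow(s, -1), Add(33, Mul(-1, s)))) (Function('j')(s) = Add(Mul(Add(55, -32), Rational(1, 2)), Mul(Pow(s, -1), Add(33, Mul(-1, s)))) = Add(Mul(23, Rational(1, 2)), Mul(Pow(s, -1), Add(33, Mul(-1, s)))) = Add(Rational(23, 2), Mul(Pow(s, -1), Add(33, Mul(-1, s)))))
Add(Function('j')(B), O) = Add(Add(Rational(21, 2), Mul(33, Pow(-154, -1))), Rational(365238, 16319)) = Add(Add(Rational(21, 2), Mul(33, Rational(-1, 154))), Rational(365238, 16319)) = Add(Add(Rational(21, 2), Rational(-3, 14)), Rational(365238, 16319)) = Add(Rational(72, 7), Rational(365238, 16319)) = Rational(3731634, 114233)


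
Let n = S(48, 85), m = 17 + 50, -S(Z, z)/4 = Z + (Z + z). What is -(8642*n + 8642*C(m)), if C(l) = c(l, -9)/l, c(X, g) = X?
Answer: 6248166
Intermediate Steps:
S(Z, z) = -8*Z - 4*z (S(Z, z) = -4*(Z + (Z + z)) = -4*(z + 2*Z) = -8*Z - 4*z)
m = 67
C(l) = 1 (C(l) = l/l = 1)
n = -724 (n = -8*48 - 4*85 = -384 - 340 = -724)
-(8642*n + 8642*C(m)) = -8642/(1/(-724 + 1)) = -8642/(1/(-723)) = -8642/(-1/723) = -8642*(-723) = 6248166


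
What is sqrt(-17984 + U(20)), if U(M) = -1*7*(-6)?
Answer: I*sqrt(17942) ≈ 133.95*I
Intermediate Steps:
U(M) = 42 (U(M) = -7*(-6) = 42)
sqrt(-17984 + U(20)) = sqrt(-17984 + 42) = sqrt(-17942) = I*sqrt(17942)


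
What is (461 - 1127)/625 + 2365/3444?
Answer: -815579/2152500 ≈ -0.37890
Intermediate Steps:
(461 - 1127)/625 + 2365/3444 = -666*1/625 + 2365*(1/3444) = -666/625 + 2365/3444 = -815579/2152500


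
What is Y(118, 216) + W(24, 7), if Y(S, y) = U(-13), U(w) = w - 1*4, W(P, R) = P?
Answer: 7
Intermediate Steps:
U(w) = -4 + w (U(w) = w - 4 = -4 + w)
Y(S, y) = -17 (Y(S, y) = -4 - 13 = -17)
Y(118, 216) + W(24, 7) = -17 + 24 = 7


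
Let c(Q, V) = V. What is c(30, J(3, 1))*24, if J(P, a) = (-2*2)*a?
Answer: -96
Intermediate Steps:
J(P, a) = -4*a
c(30, J(3, 1))*24 = -4*1*24 = -4*24 = -96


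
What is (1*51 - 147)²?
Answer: 9216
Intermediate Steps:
(1*51 - 147)² = (51 - 147)² = (-96)² = 9216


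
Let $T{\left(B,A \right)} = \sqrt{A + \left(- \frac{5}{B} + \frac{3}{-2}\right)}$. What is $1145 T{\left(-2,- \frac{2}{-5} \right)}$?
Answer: $229 \sqrt{35} \approx 1354.8$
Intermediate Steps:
$T{\left(B,A \right)} = \sqrt{- \frac{3}{2} + A - \frac{5}{B}}$ ($T{\left(B,A \right)} = \sqrt{A + \left(- \frac{5}{B} + 3 \left(- \frac{1}{2}\right)\right)} = \sqrt{A - \left(\frac{3}{2} + \frac{5}{B}\right)} = \sqrt{- \frac{3}{2} + A - \frac{5}{B}}$)
$1145 T{\left(-2,- \frac{2}{-5} \right)} = 1145 \frac{\sqrt{-6 - \frac{20}{-2} + 4 \left(- \frac{2}{-5}\right)}}{2} = 1145 \frac{\sqrt{-6 - -10 + 4 \left(\left(-2\right) \left(- \frac{1}{5}\right)\right)}}{2} = 1145 \frac{\sqrt{-6 + 10 + 4 \cdot \frac{2}{5}}}{2} = 1145 \frac{\sqrt{-6 + 10 + \frac{8}{5}}}{2} = 1145 \frac{\sqrt{\frac{28}{5}}}{2} = 1145 \frac{\frac{2}{5} \sqrt{35}}{2} = 1145 \frac{\sqrt{35}}{5} = 229 \sqrt{35}$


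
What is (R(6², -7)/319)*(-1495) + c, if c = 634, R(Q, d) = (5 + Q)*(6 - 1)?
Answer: -104229/319 ≈ -326.74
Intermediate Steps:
R(Q, d) = 25 + 5*Q (R(Q, d) = (5 + Q)*5 = 25 + 5*Q)
(R(6², -7)/319)*(-1495) + c = ((25 + 5*6²)/319)*(-1495) + 634 = ((25 + 5*36)*(1/319))*(-1495) + 634 = ((25 + 180)*(1/319))*(-1495) + 634 = (205*(1/319))*(-1495) + 634 = (205/319)*(-1495) + 634 = -306475/319 + 634 = -104229/319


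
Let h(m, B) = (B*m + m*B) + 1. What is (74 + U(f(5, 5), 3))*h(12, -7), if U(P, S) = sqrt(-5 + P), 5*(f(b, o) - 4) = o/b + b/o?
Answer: -12358 - 167*I*sqrt(15)/5 ≈ -12358.0 - 129.36*I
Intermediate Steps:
f(b, o) = 4 + b/(5*o) + o/(5*b) (f(b, o) = 4 + (o/b + b/o)/5 = 4 + (b/o + o/b)/5 = 4 + (b/(5*o) + o/(5*b)) = 4 + b/(5*o) + o/(5*b))
h(m, B) = 1 + 2*B*m (h(m, B) = (B*m + B*m) + 1 = 2*B*m + 1 = 1 + 2*B*m)
(74 + U(f(5, 5), 3))*h(12, -7) = (74 + sqrt(-5 + (4 + (1/5)*5/5 + (1/5)*5/5)))*(1 + 2*(-7)*12) = (74 + sqrt(-5 + (4 + (1/5)*5*(1/5) + (1/5)*5*(1/5))))*(1 - 168) = (74 + sqrt(-5 + (4 + 1/5 + 1/5)))*(-167) = (74 + sqrt(-5 + 22/5))*(-167) = (74 + sqrt(-3/5))*(-167) = (74 + I*sqrt(15)/5)*(-167) = -12358 - 167*I*sqrt(15)/5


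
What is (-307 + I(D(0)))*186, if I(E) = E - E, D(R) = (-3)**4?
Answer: -57102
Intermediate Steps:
D(R) = 81
I(E) = 0
(-307 + I(D(0)))*186 = (-307 + 0)*186 = -307*186 = -57102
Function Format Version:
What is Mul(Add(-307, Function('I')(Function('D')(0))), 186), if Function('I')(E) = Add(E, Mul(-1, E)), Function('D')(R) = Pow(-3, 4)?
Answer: -57102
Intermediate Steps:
Function('D')(R) = 81
Function('I')(E) = 0
Mul(Add(-307, Function('I')(Function('D')(0))), 186) = Mul(Add(-307, 0), 186) = Mul(-307, 186) = -57102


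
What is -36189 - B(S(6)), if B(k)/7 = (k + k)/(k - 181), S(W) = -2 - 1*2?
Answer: -6695021/185 ≈ -36189.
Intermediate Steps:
S(W) = -4 (S(W) = -2 - 2 = -4)
B(k) = 14*k/(-181 + k) (B(k) = 7*((k + k)/(k - 181)) = 7*((2*k)/(-181 + k)) = 7*(2*k/(-181 + k)) = 14*k/(-181 + k))
-36189 - B(S(6)) = -36189 - 14*(-4)/(-181 - 4) = -36189 - 14*(-4)/(-185) = -36189 - 14*(-4)*(-1)/185 = -36189 - 1*56/185 = -36189 - 56/185 = -6695021/185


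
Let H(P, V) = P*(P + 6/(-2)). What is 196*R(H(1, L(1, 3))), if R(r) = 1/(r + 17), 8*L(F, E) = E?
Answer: 196/15 ≈ 13.067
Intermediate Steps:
L(F, E) = E/8
H(P, V) = P*(-3 + P) (H(P, V) = P*(P + 6*(-½)) = P*(P - 3) = P*(-3 + P))
R(r) = 1/(17 + r)
196*R(H(1, L(1, 3))) = 196/(17 + 1*(-3 + 1)) = 196/(17 + 1*(-2)) = 196/(17 - 2) = 196/15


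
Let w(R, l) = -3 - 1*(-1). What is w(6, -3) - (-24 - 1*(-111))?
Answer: -89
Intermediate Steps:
w(R, l) = -2 (w(R, l) = -3 + 1 = -2)
w(6, -3) - (-24 - 1*(-111)) = -2 - (-24 - 1*(-111)) = -2 - (-24 + 111) = -2 - 1*87 = -2 - 87 = -89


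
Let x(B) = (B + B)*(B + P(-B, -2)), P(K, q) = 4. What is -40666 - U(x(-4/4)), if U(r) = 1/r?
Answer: -243995/6 ≈ -40666.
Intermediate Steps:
x(B) = 2*B*(4 + B) (x(B) = (B + B)*(B + 4) = (2*B)*(4 + B) = 2*B*(4 + B))
-40666 - U(x(-4/4)) = -40666 - 1/(2*(-4/4)*(4 - 4/4)) = -40666 - 1/(2*(-4*¼)*(4 - 4*¼)) = -40666 - 1/(2*(-1)*(4 - 1)) = -40666 - 1/(2*(-1)*3) = -40666 - 1/(-6) = -40666 - 1*(-⅙) = -40666 + ⅙ = -243995/6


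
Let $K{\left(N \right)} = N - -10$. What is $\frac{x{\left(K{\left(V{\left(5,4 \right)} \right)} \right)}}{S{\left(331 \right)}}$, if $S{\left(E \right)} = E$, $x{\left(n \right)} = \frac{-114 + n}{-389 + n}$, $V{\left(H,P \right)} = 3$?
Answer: $\frac{101}{124456} \approx 0.00081153$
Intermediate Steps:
$K{\left(N \right)} = 10 + N$ ($K{\left(N \right)} = N + 10 = 10 + N$)
$x{\left(n \right)} = \frac{-114 + n}{-389 + n}$
$\frac{x{\left(K{\left(V{\left(5,4 \right)} \right)} \right)}}{S{\left(331 \right)}} = \frac{\frac{1}{-389 + \left(10 + 3\right)} \left(-114 + \left(10 + 3\right)\right)}{331} = \frac{-114 + 13}{-389 + 13} \cdot \frac{1}{331} = \frac{1}{-376} \left(-101\right) \frac{1}{331} = \left(- \frac{1}{376}\right) \left(-101\right) \frac{1}{331} = \frac{101}{376} \cdot \frac{1}{331} = \frac{101}{124456}$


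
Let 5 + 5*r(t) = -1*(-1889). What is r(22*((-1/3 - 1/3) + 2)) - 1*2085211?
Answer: -10424171/5 ≈ -2.0848e+6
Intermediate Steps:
r(t) = 1884/5 (r(t) = -1 + (-1*(-1889))/5 = -1 + (⅕)*1889 = -1 + 1889/5 = 1884/5)
r(22*((-1/3 - 1/3) + 2)) - 1*2085211 = 1884/5 - 1*2085211 = 1884/5 - 2085211 = -10424171/5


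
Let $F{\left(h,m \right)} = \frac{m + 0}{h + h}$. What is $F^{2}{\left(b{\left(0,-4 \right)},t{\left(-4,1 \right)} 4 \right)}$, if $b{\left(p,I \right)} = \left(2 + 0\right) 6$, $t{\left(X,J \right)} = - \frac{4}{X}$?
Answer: $\frac{1}{36} \approx 0.027778$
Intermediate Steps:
$b{\left(p,I \right)} = 12$ ($b{\left(p,I \right)} = 2 \cdot 6 = 12$)
$F{\left(h,m \right)} = \frac{m}{2 h}$
$F^{2}{\left(b{\left(0,-4 \right)},t{\left(-4,1 \right)} 4 \right)} = \left(\frac{- \frac{4}{-4} \cdot 4}{2 \cdot 12}\right)^{2} = \left(\frac{1}{2} \left(-4\right) \left(- \frac{1}{4}\right) 4 \cdot \frac{1}{12}\right)^{2} = \left(\frac{1}{2} \cdot 1 \cdot 4 \cdot \frac{1}{12}\right)^{2} = \left(\frac{1}{2} \cdot 4 \cdot \frac{1}{12}\right)^{2} = \left(\frac{1}{6}\right)^{2} = \frac{1}{36}$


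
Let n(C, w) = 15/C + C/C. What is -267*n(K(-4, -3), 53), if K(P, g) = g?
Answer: 1068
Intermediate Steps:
n(C, w) = 1 + 15/C (n(C, w) = 15/C + 1 = 1 + 15/C)
-267*n(K(-4, -3), 53) = -267*(15 - 3)/(-3) = -(-89)*12 = -267*(-4) = 1068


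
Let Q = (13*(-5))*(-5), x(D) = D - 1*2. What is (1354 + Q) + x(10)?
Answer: 1687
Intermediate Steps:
x(D) = -2 + D (x(D) = D - 2 = -2 + D)
Q = 325 (Q = -65*(-5) = 325)
(1354 + Q) + x(10) = (1354 + 325) + (-2 + 10) = 1679 + 8 = 1687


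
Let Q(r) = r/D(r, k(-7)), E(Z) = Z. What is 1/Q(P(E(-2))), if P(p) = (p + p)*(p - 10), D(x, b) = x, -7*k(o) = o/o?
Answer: 1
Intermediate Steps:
k(o) = -1/7 (k(o) = -o/(7*o) = -1/7*1 = -1/7)
P(p) = 2*p*(-10 + p) (P(p) = (2*p)*(-10 + p) = 2*p*(-10 + p))
Q(r) = 1 (Q(r) = r/r = 1)
1/Q(P(E(-2))) = 1/1 = 1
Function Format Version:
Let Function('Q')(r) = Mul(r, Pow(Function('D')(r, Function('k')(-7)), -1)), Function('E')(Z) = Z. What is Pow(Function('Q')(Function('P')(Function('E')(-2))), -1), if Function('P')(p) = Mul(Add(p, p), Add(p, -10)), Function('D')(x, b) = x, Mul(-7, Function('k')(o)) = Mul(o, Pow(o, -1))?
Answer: 1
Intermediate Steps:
Function('k')(o) = Rational(-1, 7) (Function('k')(o) = Mul(Rational(-1, 7), Mul(o, Pow(o, -1))) = Mul(Rational(-1, 7), 1) = Rational(-1, 7))
Function('P')(p) = Mul(2, p, Add(-10, p)) (Function('P')(p) = Mul(Mul(2, p), Add(-10, p)) = Mul(2, p, Add(-10, p)))
Function('Q')(r) = 1 (Function('Q')(r) = Mul(r, Pow(r, -1)) = 1)
Pow(Function('Q')(Function('P')(Function('E')(-2))), -1) = Pow(1, -1) = 1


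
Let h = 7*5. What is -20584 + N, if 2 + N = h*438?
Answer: -5256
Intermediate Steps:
h = 35
N = 15328 (N = -2 + 35*438 = -2 + 15330 = 15328)
-20584 + N = -20584 + 15328 = -5256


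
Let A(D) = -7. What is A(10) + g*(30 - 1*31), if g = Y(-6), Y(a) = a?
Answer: -1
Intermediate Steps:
g = -6
A(10) + g*(30 - 1*31) = -7 - 6*(30 - 1*31) = -7 - 6*(30 - 31) = -7 - 6*(-1) = -7 + 6 = -1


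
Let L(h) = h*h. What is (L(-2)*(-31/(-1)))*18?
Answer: 2232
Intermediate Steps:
L(h) = h**2
(L(-2)*(-31/(-1)))*18 = ((-2)**2*(-31/(-1)))*18 = (4*(-31*(-1)))*18 = (4*31)*18 = 124*18 = 2232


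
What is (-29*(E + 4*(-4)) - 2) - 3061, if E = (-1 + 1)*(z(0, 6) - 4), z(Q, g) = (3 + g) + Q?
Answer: -2599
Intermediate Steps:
z(Q, g) = 3 + Q + g
E = 0 (E = (-1 + 1)*((3 + 0 + 6) - 4) = 0*(9 - 4) = 0*5 = 0)
(-29*(E + 4*(-4)) - 2) - 3061 = (-29*(0 + 4*(-4)) - 2) - 3061 = (-29*(0 - 16) - 2) - 3061 = (-29*(-16) - 2) - 3061 = (464 - 2) - 3061 = 462 - 3061 = -2599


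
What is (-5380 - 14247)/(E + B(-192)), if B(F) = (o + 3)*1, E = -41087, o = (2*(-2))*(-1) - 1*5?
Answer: 19627/41085 ≈ 0.47772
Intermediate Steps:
o = -1 (o = -4*(-1) - 5 = 4 - 5 = -1)
B(F) = 2 (B(F) = (-1 + 3)*1 = 2*1 = 2)
(-5380 - 14247)/(E + B(-192)) = (-5380 - 14247)/(-41087 + 2) = -19627/(-41085) = -19627*(-1/41085) = 19627/41085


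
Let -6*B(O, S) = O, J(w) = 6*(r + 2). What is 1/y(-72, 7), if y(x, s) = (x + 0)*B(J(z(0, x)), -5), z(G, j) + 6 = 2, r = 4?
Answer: 1/432 ≈ 0.0023148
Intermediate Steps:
z(G, j) = -4 (z(G, j) = -6 + 2 = -4)
J(w) = 36 (J(w) = 6*(4 + 2) = 6*6 = 36)
B(O, S) = -O/6
y(x, s) = -6*x (y(x, s) = (x + 0)*(-⅙*36) = x*(-6) = -6*x)
1/y(-72, 7) = 1/(-6*(-72)) = 1/432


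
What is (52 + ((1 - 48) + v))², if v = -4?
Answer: 1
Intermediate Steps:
(52 + ((1 - 48) + v))² = (52 + ((1 - 48) - 4))² = (52 + (-47 - 4))² = (52 - 51)² = 1² = 1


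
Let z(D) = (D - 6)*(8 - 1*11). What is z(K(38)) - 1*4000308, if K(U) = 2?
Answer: -4000296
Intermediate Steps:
z(D) = 18 - 3*D (z(D) = (-6 + D)*(8 - 11) = (-6 + D)*(-3) = 18 - 3*D)
z(K(38)) - 1*4000308 = (18 - 3*2) - 1*4000308 = (18 - 6) - 4000308 = 12 - 4000308 = -4000296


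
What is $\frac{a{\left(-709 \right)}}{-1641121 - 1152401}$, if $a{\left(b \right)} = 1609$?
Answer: $- \frac{1609}{2793522} \approx -0.00057598$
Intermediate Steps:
$\frac{a{\left(-709 \right)}}{-1641121 - 1152401} = \frac{1609}{-1641121 - 1152401} = \frac{1609}{-2793522} = 1609 \left(- \frac{1}{2793522}\right) = - \frac{1609}{2793522}$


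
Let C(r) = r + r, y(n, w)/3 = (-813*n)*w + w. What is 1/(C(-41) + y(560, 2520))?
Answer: -1/3441909322 ≈ -2.9054e-10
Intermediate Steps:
y(n, w) = 3*w - 2439*n*w (y(n, w) = 3*((-813*n)*w + w) = 3*(-813*n*w + w) = 3*(w - 813*n*w) = 3*w - 2439*n*w)
C(r) = 2*r
1/(C(-41) + y(560, 2520)) = 1/(2*(-41) + 3*2520*(1 - 813*560)) = 1/(-82 + 3*2520*(1 - 455280)) = 1/(-82 + 3*2520*(-455279)) = 1/(-82 - 3441909240) = 1/(-3441909322) = -1/3441909322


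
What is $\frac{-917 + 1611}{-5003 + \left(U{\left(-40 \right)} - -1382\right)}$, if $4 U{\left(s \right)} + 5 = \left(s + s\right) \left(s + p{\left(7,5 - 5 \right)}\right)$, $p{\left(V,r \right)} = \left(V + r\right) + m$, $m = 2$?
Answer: $- \frac{2776}{12009} \approx -0.23116$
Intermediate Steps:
$p{\left(V,r \right)} = 2 + V + r$ ($p{\left(V,r \right)} = \left(V + r\right) + 2 = 2 + V + r$)
$U{\left(s \right)} = - \frac{5}{4} + \frac{s \left(9 + s\right)}{2}$ ($U{\left(s \right)} = - \frac{5}{4} + \frac{\left(s + s\right) \left(s + \left(2 + 7 + \left(5 - 5\right)\right)\right)}{4} = - \frac{5}{4} + \frac{2 s \left(s + \left(2 + 7 + 0\right)\right)}{4} = - \frac{5}{4} + \frac{2 s \left(s + 9\right)}{4} = - \frac{5}{4} + \frac{2 s \left(9 + s\right)}{4} = - \frac{5}{4} + \frac{s \left(9 + s\right)}{2}$)
$\frac{-917 + 1611}{-5003 + \left(U{\left(-40 \right)} - -1382\right)} = \frac{-917 + 1611}{-5003 + \left(\left(- \frac{5}{4} + \frac{\left(-40\right)^{2}}{2} + \frac{9}{2} \left(-40\right)\right) - -1382\right)} = \frac{694}{-5003 + \left(\left(- \frac{5}{4} + \frac{1}{2} \cdot 1600 - 180\right) + 1382\right)} = \frac{694}{-5003 + \left(\left(- \frac{5}{4} + 800 - 180\right) + 1382\right)} = \frac{694}{-5003 + \left(\frac{2475}{4} + 1382\right)} = \frac{694}{-5003 + \frac{8003}{4}} = \frac{694}{- \frac{12009}{4}} = 694 \left(- \frac{4}{12009}\right) = - \frac{2776}{12009}$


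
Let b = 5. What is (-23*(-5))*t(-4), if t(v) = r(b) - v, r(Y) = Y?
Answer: 1035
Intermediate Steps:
t(v) = 5 - v
(-23*(-5))*t(-4) = (-23*(-5))*(5 - 1*(-4)) = 115*(5 + 4) = 115*9 = 1035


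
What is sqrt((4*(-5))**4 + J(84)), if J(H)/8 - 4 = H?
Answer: 72*sqrt(31) ≈ 400.88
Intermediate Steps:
J(H) = 32 + 8*H
sqrt((4*(-5))**4 + J(84)) = sqrt((4*(-5))**4 + (32 + 8*84)) = sqrt((-20)**4 + (32 + 672)) = sqrt(160000 + 704) = sqrt(160704) = 72*sqrt(31)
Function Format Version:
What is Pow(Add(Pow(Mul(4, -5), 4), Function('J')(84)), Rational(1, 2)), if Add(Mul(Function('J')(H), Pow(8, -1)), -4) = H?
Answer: Mul(72, Pow(31, Rational(1, 2))) ≈ 400.88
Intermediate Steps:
Function('J')(H) = Add(32, Mul(8, H))
Pow(Add(Pow(Mul(4, -5), 4), Function('J')(84)), Rational(1, 2)) = Pow(Add(Pow(Mul(4, -5), 4), Add(32, Mul(8, 84))), Rational(1, 2)) = Pow(Add(Pow(-20, 4), Add(32, 672)), Rational(1, 2)) = Pow(Add(160000, 704), Rational(1, 2)) = Pow(160704, Rational(1, 2)) = Mul(72, Pow(31, Rational(1, 2)))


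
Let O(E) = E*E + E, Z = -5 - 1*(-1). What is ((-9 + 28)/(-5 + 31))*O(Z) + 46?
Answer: 712/13 ≈ 54.769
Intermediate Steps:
Z = -4 (Z = -5 + 1 = -4)
O(E) = E + E² (O(E) = E² + E = E + E²)
((-9 + 28)/(-5 + 31))*O(Z) + 46 = ((-9 + 28)/(-5 + 31))*(-4*(1 - 4)) + 46 = (19/26)*(-4*(-3)) + 46 = (19*(1/26))*12 + 46 = (19/26)*12 + 46 = 114/13 + 46 = 712/13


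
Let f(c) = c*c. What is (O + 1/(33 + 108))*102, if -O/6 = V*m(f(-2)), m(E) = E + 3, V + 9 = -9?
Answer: 3624298/47 ≈ 77113.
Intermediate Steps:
V = -18 (V = -9 - 9 = -18)
f(c) = c**2
m(E) = 3 + E
O = 756 (O = -(-108)*(3 + (-2)**2) = -(-108)*(3 + 4) = -(-108)*7 = -6*(-126) = 756)
(O + 1/(33 + 108))*102 = (756 + 1/(33 + 108))*102 = (756 + 1/141)*102 = (106597/141)*102 = 3624298/47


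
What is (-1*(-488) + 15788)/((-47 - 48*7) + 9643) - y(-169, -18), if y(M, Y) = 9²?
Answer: -183446/2315 ≈ -79.242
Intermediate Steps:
y(M, Y) = 81
(-1*(-488) + 15788)/((-47 - 48*7) + 9643) - y(-169, -18) = (-1*(-488) + 15788)/((-47 - 48*7) + 9643) - 1*81 = (488 + 15788)/((-47 - 336) + 9643) - 81 = 16276/(-383 + 9643) - 81 = 16276/9260 - 81 = 16276*(1/9260) - 81 = 4069/2315 - 81 = -183446/2315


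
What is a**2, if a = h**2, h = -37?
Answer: 1874161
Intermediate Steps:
a = 1369 (a = (-37)**2 = 1369)
a**2 = 1369**2 = 1874161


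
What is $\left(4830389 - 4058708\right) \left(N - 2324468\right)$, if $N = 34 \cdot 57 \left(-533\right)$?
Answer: $-2590858766382$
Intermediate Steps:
$N = -1032954$ ($N = 1938 \left(-533\right) = -1032954$)
$\left(4830389 - 4058708\right) \left(N - 2324468\right) = \left(4830389 - 4058708\right) \left(-1032954 - 2324468\right) = 771681 \left(-3357422\right) = -2590858766382$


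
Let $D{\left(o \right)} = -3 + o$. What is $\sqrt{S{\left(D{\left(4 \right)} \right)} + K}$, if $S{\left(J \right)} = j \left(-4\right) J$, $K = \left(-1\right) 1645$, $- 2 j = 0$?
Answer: $i \sqrt{1645} \approx 40.559 i$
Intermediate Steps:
$j = 0$ ($j = \left(- \frac{1}{2}\right) 0 = 0$)
$K = -1645$
$S{\left(J \right)} = 0$ ($S{\left(J \right)} = 0 \left(-4\right) J = 0 J = 0$)
$\sqrt{S{\left(D{\left(4 \right)} \right)} + K} = \sqrt{0 - 1645} = \sqrt{-1645} = i \sqrt{1645}$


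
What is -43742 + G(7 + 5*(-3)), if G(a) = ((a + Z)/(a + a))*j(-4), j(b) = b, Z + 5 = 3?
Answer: -87489/2 ≈ -43745.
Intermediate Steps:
Z = -2 (Z = -5 + 3 = -2)
G(a) = -2*(-2 + a)/a (G(a) = ((a - 2)/(a + a))*(-4) = ((-2 + a)/((2*a)))*(-4) = ((-2 + a)*(1/(2*a)))*(-4) = ((-2 + a)/(2*a))*(-4) = -2*(-2 + a)/a)
-43742 + G(7 + 5*(-3)) = -43742 + (-2 + 4/(7 + 5*(-3))) = -43742 + (-2 + 4/(7 - 15)) = -43742 + (-2 + 4/(-8)) = -43742 + (-2 + 4*(-⅛)) = -43742 + (-2 - ½) = -43742 - 5/2 = -87489/2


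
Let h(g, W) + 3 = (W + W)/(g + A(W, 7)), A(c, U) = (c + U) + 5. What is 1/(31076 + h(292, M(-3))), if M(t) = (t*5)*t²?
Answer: 169/5251067 ≈ 3.2184e-5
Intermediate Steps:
M(t) = 5*t³ (M(t) = (5*t)*t² = 5*t³)
A(c, U) = 5 + U + c (A(c, U) = (U + c) + 5 = 5 + U + c)
h(g, W) = -3 + 2*W/(12 + W + g) (h(g, W) = -3 + (W + W)/(g + (5 + 7 + W)) = -3 + (2*W)/(g + (12 + W)) = -3 + (2*W)/(12 + W + g) = -3 + 2*W/(12 + W + g))
1/(31076 + h(292, M(-3))) = 1/(31076 + (-36 - 5*(-3)³ - 3*292)/(12 + 5*(-3)³ + 292)) = 1/(31076 + (-36 - 5*(-27) - 876)/(12 + 5*(-27) + 292)) = 1/(31076 + (-36 - 1*(-135) - 876)/(12 - 135 + 292)) = 1/(31076 + (-36 + 135 - 876)/169) = 1/(31076 + (1/169)*(-777)) = 1/(31076 - 777/169) = 1/(5251067/169) = 169/5251067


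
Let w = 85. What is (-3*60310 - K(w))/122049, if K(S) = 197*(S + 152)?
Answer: -25291/13561 ≈ -1.8650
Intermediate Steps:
K(S) = 29944 + 197*S (K(S) = 197*(152 + S) = 29944 + 197*S)
(-3*60310 - K(w))/122049 = (-3*60310 - (29944 + 197*85))/122049 = (-180930 - (29944 + 16745))*(1/122049) = (-180930 - 1*46689)*(1/122049) = (-180930 - 46689)*(1/122049) = -227619*1/122049 = -25291/13561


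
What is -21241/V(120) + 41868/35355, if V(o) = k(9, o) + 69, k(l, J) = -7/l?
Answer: -2244357681/7235990 ≈ -310.17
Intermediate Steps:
V(o) = 614/9 (V(o) = -7/9 + 69 = 614/9)
-21241/V(120) + 41868/35355 = -21241/614/9 + 41868/35355 = -21241*9/614 + 41868*(1/35355) = -191169/614 + 13956/11785 = -2244357681/7235990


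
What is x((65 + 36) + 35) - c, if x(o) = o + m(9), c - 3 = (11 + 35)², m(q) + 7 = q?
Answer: -1981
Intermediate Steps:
m(q) = -7 + q
c = 2119 (c = 3 + (11 + 35)² = 3 + 46² = 3 + 2116 = 2119)
x(o) = 2 + o (x(o) = o + (-7 + 9) = o + 2 = 2 + o)
x((65 + 36) + 35) - c = (2 + ((65 + 36) + 35)) - 1*2119 = (2 + (101 + 35)) - 2119 = (2 + 136) - 2119 = 138 - 2119 = -1981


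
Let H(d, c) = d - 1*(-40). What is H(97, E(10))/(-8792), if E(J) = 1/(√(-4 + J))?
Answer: -137/8792 ≈ -0.015582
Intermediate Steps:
E(J) = (-4 + J)^(-½)
H(d, c) = 40 + d (H(d, c) = d + 40 = 40 + d)
H(97, E(10))/(-8792) = (40 + 97)/(-8792) = 137*(-1/8792) = -137/8792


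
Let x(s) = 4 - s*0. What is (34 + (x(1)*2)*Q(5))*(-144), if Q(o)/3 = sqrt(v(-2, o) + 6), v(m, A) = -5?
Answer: -8352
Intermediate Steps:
x(s) = 4 (x(s) = 4 - 1*0 = 4 + 0 = 4)
Q(o) = 3 (Q(o) = 3*sqrt(-5 + 6) = 3*sqrt(1) = 3*1 = 3)
(34 + (x(1)*2)*Q(5))*(-144) = (34 + (4*2)*3)*(-144) = (34 + 8*3)*(-144) = (34 + 24)*(-144) = 58*(-144) = -8352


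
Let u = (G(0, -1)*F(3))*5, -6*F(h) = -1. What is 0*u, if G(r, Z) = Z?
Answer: 0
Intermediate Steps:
F(h) = 1/6 (F(h) = -1/6*(-1) = 1/6)
u = -5/6 (u = -1*1/6*5 = -1/6*5 = -5/6 ≈ -0.83333)
0*u = 0*(-5/6) = 0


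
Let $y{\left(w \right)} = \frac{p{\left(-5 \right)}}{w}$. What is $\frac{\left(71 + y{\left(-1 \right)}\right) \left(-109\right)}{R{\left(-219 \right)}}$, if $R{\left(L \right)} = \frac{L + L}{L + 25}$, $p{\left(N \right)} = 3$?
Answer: $- \frac{718964}{219} \approx -3282.9$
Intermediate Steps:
$R{\left(L \right)} = \frac{2 L}{25 + L}$
$y{\left(w \right)} = \frac{3}{w}$
$\frac{\left(71 + y{\left(-1 \right)}\right) \left(-109\right)}{R{\left(-219 \right)}} = \frac{\left(71 + \frac{3}{-1}\right) \left(-109\right)}{2 \left(-219\right) \frac{1}{25 - 219}} = \frac{\left(71 + 3 \left(-1\right)\right) \left(-109\right)}{2 \left(-219\right) \frac{1}{-194}} = \frac{\left(71 - 3\right) \left(-109\right)}{2 \left(-219\right) \left(- \frac{1}{194}\right)} = \frac{68 \left(-109\right)}{\frac{219}{97}} = \left(-7412\right) \frac{97}{219} = - \frac{718964}{219}$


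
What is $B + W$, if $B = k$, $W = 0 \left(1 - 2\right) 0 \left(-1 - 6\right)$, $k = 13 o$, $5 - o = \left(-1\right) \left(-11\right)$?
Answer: $-78$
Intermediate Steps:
$o = -6$ ($o = 5 - \left(-1\right) \left(-11\right) = 5 - 11 = -6$)
$k = -78$ ($k = 13 \left(-6\right) = -78$)
$W = 0$ ($W = 0 \left(-1\right) 0 \left(-7\right) = 0 \cdot 0 \left(-7\right) = 0 \left(-7\right) = 0$)
$B = -78$
$B + W = -78 + 0 = -78$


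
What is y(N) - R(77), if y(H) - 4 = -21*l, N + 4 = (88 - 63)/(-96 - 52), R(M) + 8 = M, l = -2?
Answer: -23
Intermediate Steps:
R(M) = -8 + M
N = -617/148 (N = -4 + (88 - 63)/(-96 - 52) = -4 + 25/(-148) = -4 + 25*(-1/148) = -4 - 25/148 = -617/148 ≈ -4.1689)
y(H) = 46 (y(H) = 4 - 21*(-2) = 4 + 42 = 46)
y(N) - R(77) = 46 - (-8 + 77) = 46 - 1*69 = 46 - 69 = -23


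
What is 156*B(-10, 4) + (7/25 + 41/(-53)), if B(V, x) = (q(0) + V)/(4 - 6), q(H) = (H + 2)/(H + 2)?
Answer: 929496/1325 ≈ 701.51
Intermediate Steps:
q(H) = 1 (q(H) = (2 + H)/(2 + H) = 1)
B(V, x) = -½ - V/2 (B(V, x) = (1 + V)/(4 - 6) = (1 + V)/(-2) = (1 + V)*(-½) = -½ - V/2)
156*B(-10, 4) + (7/25 + 41/(-53)) = 156*(-½ - ½*(-10)) + (7/25 + 41/(-53)) = 156*(-½ + 5) + (7*(1/25) + 41*(-1/53)) = 156*(9/2) + (7/25 - 41/53) = 702 - 654/1325 = 929496/1325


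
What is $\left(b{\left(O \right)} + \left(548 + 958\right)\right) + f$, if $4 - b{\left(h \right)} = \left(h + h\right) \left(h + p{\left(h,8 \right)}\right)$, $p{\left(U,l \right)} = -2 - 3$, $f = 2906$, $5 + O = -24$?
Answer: $2444$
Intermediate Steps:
$O = -29$ ($O = -5 - 24 = -29$)
$p{\left(U,l \right)} = -5$ ($p{\left(U,l \right)} = -2 - 3 = -5$)
$b{\left(h \right)} = 4 - 2 h \left(-5 + h\right)$ ($b{\left(h \right)} = 4 - \left(h + h\right) \left(h - 5\right) = 4 - 2 h \left(-5 + h\right)$)
$\left(b{\left(O \right)} + \left(548 + 958\right)\right) + f = \left(\left(4 - 2 \left(-29\right)^{2} + 10 \left(-29\right)\right) + \left(548 + 958\right)\right) + 2906 = \left(\left(4 - 1682 - 290\right) + 1506\right) + 2906 = \left(-1968 + 1506\right) + 2906 = -462 + 2906 = 2444$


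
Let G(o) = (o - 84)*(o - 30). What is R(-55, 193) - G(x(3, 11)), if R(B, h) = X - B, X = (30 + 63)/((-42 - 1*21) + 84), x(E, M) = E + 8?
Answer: -9293/7 ≈ -1327.6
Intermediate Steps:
x(E, M) = 8 + E
G(o) = (-84 + o)*(-30 + o)
X = 31/7 (X = 93/((-42 - 21) + 84) = 93/(-63 + 84) = 93/21 = 93*(1/21) = 31/7 ≈ 4.4286)
R(B, h) = 31/7 - B
R(-55, 193) - G(x(3, 11)) = (31/7 - 1*(-55)) - (2520 + (8 + 3)² - 114*(8 + 3)) = (31/7 + 55) - (2520 + 11² - 114*11) = 416/7 - (2520 + 121 - 1254) = 416/7 - 1*1387 = 416/7 - 1387 = -9293/7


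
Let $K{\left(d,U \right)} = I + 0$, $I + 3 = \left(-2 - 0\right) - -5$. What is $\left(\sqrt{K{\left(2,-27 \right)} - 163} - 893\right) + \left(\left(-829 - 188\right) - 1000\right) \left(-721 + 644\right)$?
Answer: $154416 + i \sqrt{163} \approx 1.5442 \cdot 10^{5} + 12.767 i$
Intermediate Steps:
$I = 0$ ($I = -3 - -3 = -3 + \left(\left(-2 + 0\right) + 5\right) = -3 + \left(-2 + 5\right) = -3 + 3 = 0$)
$K{\left(d,U \right)} = 0$ ($K{\left(d,U \right)} = 0 + 0 = 0$)
$\left(\sqrt{K{\left(2,-27 \right)} - 163} - 893\right) + \left(\left(-829 - 188\right) - 1000\right) \left(-721 + 644\right) = \left(\sqrt{0 - 163} - 893\right) + \left(\left(-829 - 188\right) - 1000\right) \left(-721 + 644\right) = \left(\sqrt{-163} - 893\right) + \left(\left(-829 - 188\right) - 1000\right) \left(-77\right) = \left(i \sqrt{163} - 893\right) + \left(-1017 - 1000\right) \left(-77\right) = \left(-893 + i \sqrt{163}\right) - -155309 = \left(-893 + i \sqrt{163}\right) + 155309 = 154416 + i \sqrt{163}$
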